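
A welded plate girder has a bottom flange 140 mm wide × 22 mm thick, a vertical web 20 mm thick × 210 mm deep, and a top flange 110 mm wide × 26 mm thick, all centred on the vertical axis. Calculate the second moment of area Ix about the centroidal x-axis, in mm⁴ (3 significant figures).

Decompose the section into non-overlapping parts with the origin at the bottom-left of its bounding rectangle.
Bottom plate: 140 × 22, A = 3 080 mm², y = 11 mm, Ī = 124 227 mm⁴.
Web plate: 20 × 210, A = 4 200 mm², y = 127 mm, Ī = 15 435 000 mm⁴.
Top plate: 110 × 26, A = 2 860 mm², y = 245 mm, Ī = 161 113 mm⁴.
Centroid: ȳ = ΣA·y / ΣA = 125.05 mm.
Transfer each piece to the centroidal x-axis using Ī + A·d² with d = y − 125.05:
  bottom plate: d = -114.05 mm → contributes +40 185 156 mm⁴
  web plate: d = 1.9527 mm → contributes +15 451 014 mm⁴
  top plate: d = 119.95 mm → contributes +41 312 627 mm⁴
Total I = 96 948 797 mm⁴.

Ix ≈ 9.69 × 10⁷ mm⁴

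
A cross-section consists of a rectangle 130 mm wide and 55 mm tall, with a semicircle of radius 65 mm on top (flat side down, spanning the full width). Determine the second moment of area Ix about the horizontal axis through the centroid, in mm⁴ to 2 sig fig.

Break the section into simple shapes (no overlaps), measuring from the bottom-left corner of the bounding box.
Rectangular body: 130 × 55, A = 7 150 mm², y = 27.5 mm, Ī = 1 802 396 mm⁴.
Semicircular cap: semicircle r = 65, A = 6 637 mm², y = 82.59 mm, Ī = 1 959 230 mm⁴.
Centroid: ȳ = ΣA·y / ΣA = 54.02 mm.
Transfer each piece to the horizontal axis through the centroid using Ī + A·d² with d = y − 54.02:
  rectangular body: d = -26.52 mm → contributes +6 830 218 mm⁴
  semicircular cap: d = 28.57 mm → contributes +7 375 988 mm⁴
Total I = 14 206 206 mm⁴.

Ix ≈ 1.4 × 10⁷ mm⁴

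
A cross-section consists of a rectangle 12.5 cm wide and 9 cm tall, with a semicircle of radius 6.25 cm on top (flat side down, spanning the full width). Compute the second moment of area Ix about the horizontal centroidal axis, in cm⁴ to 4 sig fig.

Break the section into simple shapes (no overlaps), measuring from the bottom-left corner of the bounding box.
Rectangular body: 12.5 × 9, A = 112.5 cm², y = 4.5 cm, Ī = 759.375 cm⁴.
Semicircular cap: semicircle r = 6.25, A = 61.3592 cm², y = 11.6526 cm, Ī = 167.476 cm⁴.
Centroid: ȳ = ΣA·y / ΣA = 7.02432 cm.
Transfer each piece to the horizontal centroidal axis using Ī + A·d² with d = y − 7.02432:
  rectangular body: d = -2.52432 cm → contributes +1476.25 cm⁴
  semicircular cap: d = 4.62826 cm → contributes +1481.84 cm⁴
Total I = 2958.09 cm⁴.

Ix ≈ 2958 cm⁴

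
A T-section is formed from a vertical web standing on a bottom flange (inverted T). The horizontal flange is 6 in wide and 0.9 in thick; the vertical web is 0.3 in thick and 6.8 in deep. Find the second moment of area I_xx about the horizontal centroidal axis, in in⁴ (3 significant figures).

Treat the section as a set of non-overlapping primitives; coordinates are from the bounding-box lower-left.
Flange: 6 × 0.9, A = 5.4 in², y = 0.45 in, Ī = 0.3645 in⁴.
Web: 0.3 × 6.8, A = 2.04 in², y = 4.3 in, Ī = 7.8608 in⁴.
Centroid: ȳ = ΣA·y / ΣA = 1.5056 in.
Transfer each piece to the horizontal centroidal axis using Ī + A·d² with d = y − 1.5056:
  flange: d = -1.0556 in → contributes +6.3822 in⁴
  web: d = 2.7944 in → contributes +23.79 in⁴
Total I = 30.172 in⁴.

I_xx ≈ 30.2 in⁴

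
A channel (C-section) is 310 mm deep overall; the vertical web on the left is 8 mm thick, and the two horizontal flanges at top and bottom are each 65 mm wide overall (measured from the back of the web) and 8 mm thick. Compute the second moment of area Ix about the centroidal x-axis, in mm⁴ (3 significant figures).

Ix ≈ 4.07 × 10⁷ mm⁴

Break the section into simple shapes (no overlaps), measuring from the bottom-left corner of the bounding box.
Web: 8 × 310, A = 2 480 mm², y = 155 mm, Ī = 19 860 667 mm⁴.
Top flange (beyond web): 57 × 8, A = 456 mm², y = 306 mm, Ī = 2 432 mm⁴.
Bottom flange (beyond web): 57 × 8, A = 456 mm², y = 4 mm, Ī = 2 432 mm⁴.
By symmetry the centroid is at mid-height, ȳ = 155 mm.
Transfer each piece to the centroidal x-axis using Ī + A·d² with d = y − 155:
  web: d = 0 mm → contributes +19 860 667 mm⁴
  top flange (beyond web): d = 151 mm → contributes +10 399 688 mm⁴
  bottom flange (beyond web): d = -151 mm → contributes +10 399 688 mm⁴
Total I = 40 660 043 mm⁴.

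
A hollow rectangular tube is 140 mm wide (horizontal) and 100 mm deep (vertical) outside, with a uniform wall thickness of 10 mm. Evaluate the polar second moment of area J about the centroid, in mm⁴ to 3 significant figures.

J ≈ 1.79 × 10⁷ mm⁴

Decompose the section into non-overlapping parts with the origin at the bottom-left of its bounding rectangle.
Outer rectangle: 140 × 100, A = 14 000 mm², y = 50 mm, Ī = 11 666 667 mm⁴.
Inner void (subtracted): 120 × 80, A = 9 600 mm², y = 50 mm, Ī = 5 120 000 mm⁴.
By symmetry the centroid is at mid-height, ȳ = 50 mm.
All pieces are centred on the centroidal x-axis, so I = ΣĪ (holes subtracted) = 6 546 667 mm⁴.
Repeating about the centroidal y-axis gives I_y = 11 346 667 mm⁴.
Polar second moment: J = I_x + I_y = 17 893 333 mm⁴.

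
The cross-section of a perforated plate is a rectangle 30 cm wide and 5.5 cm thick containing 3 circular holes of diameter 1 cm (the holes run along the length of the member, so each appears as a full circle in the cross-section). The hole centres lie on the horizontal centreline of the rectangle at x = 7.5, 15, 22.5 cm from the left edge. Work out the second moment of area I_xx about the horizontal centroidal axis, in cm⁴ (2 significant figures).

I_xx ≈ 420 cm⁴

Split into non-overlapping primitives; take the origin at the lower-left of the bounding box.
Plate: 30 × 5.5, A = 165 cm², y = 2.75 cm, Ī = 415.9 cm⁴.
Hole 1 (subtracted): ⌀1, A = 0.7854 cm², y = 2.75 cm, Ī = 0.04909 cm⁴.
Hole 2 (subtracted): ⌀1, A = 0.7854 cm², y = 2.75 cm, Ī = 0.04909 cm⁴.
Hole 3 (subtracted): ⌀1, A = 0.7854 cm², y = 2.75 cm, Ī = 0.04909 cm⁴.
By symmetry the centroid is at mid-height, ȳ = 2.75 cm.
All pieces are centred on the horizontal centroidal axis, so I = ΣĪ (holes subtracted) = 415.8 cm⁴.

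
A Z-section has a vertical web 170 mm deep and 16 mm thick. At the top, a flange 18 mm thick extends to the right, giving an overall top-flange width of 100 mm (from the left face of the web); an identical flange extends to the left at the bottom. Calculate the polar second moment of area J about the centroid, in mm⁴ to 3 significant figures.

Treat the section as a set of non-overlapping primitives; coordinates are from the bounding-box lower-left.
Web: 16 × 170, A = 2 720 mm², y = 85 mm, Ī = 6 550 667 mm⁴.
Top flange (beyond web): 84 × 18, A = 1 512 mm², y = 161 mm, Ī = 40 824 mm⁴.
Bottom flange (beyond web): 84 × 18, A = 1 512 mm², y = 9 mm, Ī = 40 824 mm⁴.
Centroid: ȳ = ΣA·y / ΣA = 85 mm.
Transfer each piece to the centroidal x-axis using Ī + A·d² with d = y − 85:
  web: d = 0 mm → contributes +6 550 667 mm⁴
  top flange (beyond web): d = 76 mm → contributes +8 774 136 mm⁴
  bottom flange (beyond web): d = -76 mm → contributes +8 774 136 mm⁴
Total I = 24 098 939 mm⁴.
For the y-axis: x̄ = 92 mm.
Repeating about the centroidal y-axis gives I_y = 9 396 139 mm⁴.
Polar second moment: J = I_x + I_y = 33 495 077 mm⁴.

J ≈ 3.35 × 10⁷ mm⁴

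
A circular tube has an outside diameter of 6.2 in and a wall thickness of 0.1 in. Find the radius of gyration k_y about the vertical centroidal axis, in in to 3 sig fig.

Break the section into simple shapes (no overlaps), measuring from the bottom-left corner of the bounding box.
Outer circle: ⌀6.2, A = 30.191 in², x = 3.1 in, Ī = 72.533 in⁴.
Bore (subtracted): ⌀6, A = 28.274 in², x = 3.1 in, Ī = 63.617 in⁴.
By symmetry the centroid is at mid-width, x̄ = 3.1 in.
All pieces are centred on the vertical centroidal axis, so I = ΣĪ (holes subtracted) = 8.9159 in⁴.
Radius of gyration: k = √(I/A) = √(8.9159 / 1.9164) = 2.157 in.

k_y ≈ 2.16 in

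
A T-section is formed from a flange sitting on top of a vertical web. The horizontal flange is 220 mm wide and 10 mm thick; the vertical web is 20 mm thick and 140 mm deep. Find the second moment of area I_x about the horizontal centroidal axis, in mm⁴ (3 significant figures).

I_x ≈ 1.15 × 10⁷ mm⁴

Decompose the section into non-overlapping parts with the origin at the bottom-left of its bounding rectangle.
Flange: 220 × 10, A = 2 200 mm², y = 145 mm, Ī = 18 333 mm⁴.
Web: 20 × 140, A = 2 800 mm², y = 70 mm, Ī = 4 573 333 mm⁴.
Centroid: ȳ = ΣA·y / ΣA = 103 mm.
Transfer each piece to the horizontal centroidal axis using Ī + A·d² with d = y − 103:
  flange: d = 42 mm → contributes +3 899 133 mm⁴
  web: d = -33 mm → contributes +7 622 533 mm⁴
Total I = 11 521 667 mm⁴.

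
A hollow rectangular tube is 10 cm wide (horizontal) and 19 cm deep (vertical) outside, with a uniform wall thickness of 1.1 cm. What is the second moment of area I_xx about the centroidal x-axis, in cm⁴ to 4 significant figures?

Treat the section as a set of non-overlapping primitives; coordinates are from the bounding-box lower-left.
Outer rectangle: 10 × 19, A = 190 cm², y = 9.5 cm, Ī = 5715.83 cm⁴.
Inner void (subtracted): 7.8 × 16.8, A = 131.04 cm², y = 9.5 cm, Ī = 3082.06 cm⁴.
By symmetry the centroid is at mid-height, ȳ = 9.5 cm.
All pieces are centred on the centroidal x-axis, so I = ΣĪ (holes subtracted) = 2633.77 cm⁴.

I_xx ≈ 2634 cm⁴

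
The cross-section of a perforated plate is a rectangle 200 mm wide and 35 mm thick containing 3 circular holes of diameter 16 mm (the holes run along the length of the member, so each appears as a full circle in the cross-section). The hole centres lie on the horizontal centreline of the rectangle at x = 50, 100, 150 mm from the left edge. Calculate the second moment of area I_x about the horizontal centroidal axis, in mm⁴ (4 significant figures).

I_x ≈ 7.049 × 10⁵ mm⁴

Treat the section as a set of non-overlapping primitives; coordinates are from the bounding-box lower-left.
Plate: 200 × 35, A = 7 000 mm², y = 17.5 mm, Ī = 714 583 mm⁴.
Hole 1 (subtracted): ⌀16, A = 201.062 mm², y = 17.5 mm, Ī = 3216.99 mm⁴.
Hole 2 (subtracted): ⌀16, A = 201.062 mm², y = 17.5 mm, Ī = 3216.99 mm⁴.
Hole 3 (subtracted): ⌀16, A = 201.062 mm², y = 17.5 mm, Ī = 3216.99 mm⁴.
By symmetry the centroid is at mid-height, ȳ = 17.5 mm.
All pieces are centred on the horizontal centroidal axis, so I = ΣĪ (holes subtracted) = 704 932 mm⁴.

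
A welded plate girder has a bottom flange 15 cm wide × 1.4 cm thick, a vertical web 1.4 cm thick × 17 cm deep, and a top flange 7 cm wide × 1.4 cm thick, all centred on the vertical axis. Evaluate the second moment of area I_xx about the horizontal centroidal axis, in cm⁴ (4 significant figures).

Decompose the section into non-overlapping parts with the origin at the bottom-left of its bounding rectangle.
Bottom plate: 15 × 1.4, A = 21 cm², y = 0.7 cm, Ī = 3.43 cm⁴.
Web plate: 1.4 × 17, A = 23.8 cm², y = 9.9 cm, Ī = 573.183 cm⁴.
Top plate: 7 × 1.4, A = 9.8 cm², y = 19.1 cm, Ī = 1.60067 cm⁴.
Centroid: ȳ = ΣA·y / ΣA = 8.01282 cm.
Transfer each piece to the horizontal centroidal axis using Ī + A·d² with d = y − 8.01282:
  bottom plate: d = -7.31282 cm → contributes +1126.45 cm⁴
  web plate: d = 1.88718 cm → contributes +657.946 cm⁴
  top plate: d = 11.0872 cm → contributes +1206.27 cm⁴
Total I = 2990.67 cm⁴.

I_xx ≈ 2991 cm⁴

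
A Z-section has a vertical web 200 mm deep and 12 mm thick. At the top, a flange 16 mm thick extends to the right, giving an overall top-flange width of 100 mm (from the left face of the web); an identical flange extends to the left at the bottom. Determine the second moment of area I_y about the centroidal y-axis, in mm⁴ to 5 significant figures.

Decompose the section into non-overlapping parts with the origin at the bottom-left of its bounding rectangle.
Web: 12 × 200, A = 2 400 mm², x = 94 mm, Ī = 28 800 mm⁴.
Top flange (beyond web): 88 × 16, A = 1 408 mm², x = 144 mm, Ī = 908629.3 mm⁴.
Bottom flange (beyond web): 88 × 16, A = 1 408 mm², x = 44 mm, Ī = 908629.3 mm⁴.
Centroid: x̄ = ΣA·x / ΣA = 94 mm.
Transfer each piece to the centroidal y-axis using Ī + A·d² with d = x − 94:
  web: d = 0 mm → contributes +28 800 mm⁴
  top flange (beyond web): d = 50 mm → contributes +4 428 629 mm⁴
  bottom flange (beyond web): d = -50 mm → contributes +4 428 629 mm⁴
Total I = 8 886 059 mm⁴.

I_y ≈ 8.8861 × 10⁶ mm⁴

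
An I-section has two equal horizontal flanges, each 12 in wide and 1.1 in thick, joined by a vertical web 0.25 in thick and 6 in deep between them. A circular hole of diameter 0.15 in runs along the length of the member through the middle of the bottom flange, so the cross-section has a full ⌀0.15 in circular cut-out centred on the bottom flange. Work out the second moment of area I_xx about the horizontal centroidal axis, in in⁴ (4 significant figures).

I_xx ≈ 339.6 in⁴

Decompose the section into non-overlapping parts with the origin at the bottom-left of its bounding rectangle.
Bottom flange: 12 × 1.1, A = 13.2 in², y = 0.55 in, Ī = 1.331 in⁴.
Web: 0.25 × 6, A = 1.5 in², y = 4.1 in, Ī = 4.5 in⁴.
Top flange: 12 × 1.1, A = 13.2 in², y = 7.65 in, Ī = 1.331 in⁴.
Hole (subtracted): ⌀0.15, A = 0.0176715 in², y = 0.55 in, Ī = 0.0000248505 in⁴.
Centroid: ȳ = ΣA·y / ΣA = 4.10225 in.
Transfer each piece to the horizontal centroidal axis using Ī + A·d² with d = y − 4.10225:
  bottom flange: d = -3.55225 in → contributes +167.895 in⁴
  web: d = -0.00224994 in → contributes +4.50001 in⁴
  top flange: d = 3.54775 in → contributes +167.473 in⁴
  hole: d = -3.55225 in → contributes −0.223012 in⁴
Total I = 339.645 in⁴.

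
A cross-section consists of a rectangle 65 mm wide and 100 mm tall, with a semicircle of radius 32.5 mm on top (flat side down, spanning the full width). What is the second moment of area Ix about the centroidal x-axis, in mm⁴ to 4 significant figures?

Ix ≈ 1.092 × 10⁷ mm⁴

Treat the section as a set of non-overlapping primitives; coordinates are from the bounding-box lower-left.
Rectangular body: 65 × 100, A = 6 500 mm², y = 50 mm, Ī = 5 416 667 mm⁴.
Semicircular cap: semicircle r = 32.5, A = 1659.15 mm², y = 113.793 mm, Ī = 122 452 mm⁴.
Centroid: ȳ = ΣA·y / ΣA = 62.9723 mm.
Transfer each piece to the centroidal x-axis using Ī + A·d² with d = y − 62.9723:
  rectangular body: d = -12.9723 mm → contributes +6 510 493 mm⁴
  semicircular cap: d = 50.8211 mm → contributes +4 407 690 mm⁴
Total I = 10 918 183 mm⁴.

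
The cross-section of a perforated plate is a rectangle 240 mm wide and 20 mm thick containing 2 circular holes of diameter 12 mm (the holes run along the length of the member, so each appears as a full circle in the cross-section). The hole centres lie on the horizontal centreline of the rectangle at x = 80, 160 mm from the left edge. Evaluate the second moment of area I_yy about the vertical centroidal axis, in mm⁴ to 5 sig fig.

Decompose the section into non-overlapping parts with the origin at the bottom-left of its bounding rectangle.
Plate: 240 × 20, A = 4 800 mm², x = 120 mm, Ī = 23 040 000 mm⁴.
Hole 1 (subtracted): ⌀12, A = 113.0973 mm², x = 80 mm, Ī = 1017.876 mm⁴.
Hole 2 (subtracted): ⌀12, A = 113.0973 mm², x = 160 mm, Ī = 1017.876 mm⁴.
By symmetry the centroid is at mid-width, x̄ = 120 mm.
Transfer each piece to the vertical centroidal axis using Ī + A·d² with d = x − 120:
  plate: d = 0 mm → contributes +23 040 000 mm⁴
  hole 1: d = -40 mm → contributes −181973.6 mm⁴
  hole 2: d = 40 mm → contributes −181973.6 mm⁴
Total I = 22 676 053 mm⁴.

I_yy ≈ 2.2676 × 10⁷ mm⁴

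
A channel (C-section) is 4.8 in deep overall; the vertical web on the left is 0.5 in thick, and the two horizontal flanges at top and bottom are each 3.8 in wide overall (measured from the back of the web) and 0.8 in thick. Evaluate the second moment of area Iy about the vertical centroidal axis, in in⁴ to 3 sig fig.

Break the section into simple shapes (no overlaps), measuring from the bottom-left corner of the bounding box.
Web: 0.5 × 4.8, A = 2.4 in², x = 0.25 in, Ī = 0.05 in⁴.
Top flange (beyond web): 3.3 × 0.8, A = 2.64 in², x = 2.15 in, Ī = 2.3958 in⁴.
Bottom flange (beyond web): 3.3 × 0.8, A = 2.64 in², x = 2.15 in, Ī = 2.3958 in⁴.
Centroid: x̄ = ΣA·x / ΣA = 1.5563 in.
Transfer each piece to the vertical centroidal axis using Ī + A·d² with d = x − 1.5563:
  web: d = -1.3063 in → contributes +4.1451 in⁴
  top flange (beyond web): d = 0.59375 in → contributes +3.3265 in⁴
  bottom flange (beyond web): d = 0.59375 in → contributes +3.3265 in⁴
Total I = 10.798 in⁴.

Iy ≈ 10.8 in⁴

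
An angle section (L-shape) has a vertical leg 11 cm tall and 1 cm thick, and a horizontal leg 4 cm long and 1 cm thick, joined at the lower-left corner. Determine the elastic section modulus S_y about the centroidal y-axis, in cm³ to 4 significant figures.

Split into non-overlapping primitives; take the origin at the lower-left of the bounding box.
Vertical leg: 1 × 11, A = 11 cm², x = 0.5 cm, Ī = 0.916667 cm⁴.
Horizontal leg (remainder): 3 × 1, A = 3 cm², x = 2.5 cm, Ī = 2.25 cm⁴.
Centroid: x̄ = ΣA·x / ΣA = 0.928571 cm.
Transfer each piece to the centroidal y-axis using Ī + A·d² with d = x − 0.928571:
  vertical leg: d = -0.428571 cm → contributes +2.93707 cm⁴
  horizontal leg (remainder): d = 1.57143 cm → contributes +9.65816 cm⁴
Total I = 12.5952 cm⁴.
Extreme fibre distance c = 3.07143 cm; S = I/c = 4.10078 cm³.

S_y ≈ 4.101 cm³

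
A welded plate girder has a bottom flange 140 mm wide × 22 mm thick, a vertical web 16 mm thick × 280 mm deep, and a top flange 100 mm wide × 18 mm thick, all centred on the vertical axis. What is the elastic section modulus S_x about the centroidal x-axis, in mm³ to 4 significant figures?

S_x ≈ 7.568 × 10⁵ mm³

Split into non-overlapping primitives; take the origin at the lower-left of the bounding box.
Bottom plate: 140 × 22, A = 3 080 mm², y = 11 mm, Ī = 124 227 mm⁴.
Web plate: 16 × 280, A = 4 480 mm², y = 162 mm, Ī = 29 269 333 mm⁴.
Top plate: 100 × 18, A = 1 800 mm², y = 311 mm, Ī = 48 600 mm⁴.
Centroid: ȳ = ΣA·y / ΣA = 140.966 mm.
Transfer each piece to the centroidal x-axis using Ī + A·d² with d = y − 140.966:
  bottom plate: d = -129.966 mm → contributes +52 148 852 mm⁴
  web plate: d = 21.0342 mm → contributes +31 251 451 mm⁴
  top plate: d = 170.034 mm → contributes +52 089 525 mm⁴
Total I = 135 489 829 mm⁴.
Extreme fibre distance c = 179.034 mm; S = I/c = 756 782 mm³.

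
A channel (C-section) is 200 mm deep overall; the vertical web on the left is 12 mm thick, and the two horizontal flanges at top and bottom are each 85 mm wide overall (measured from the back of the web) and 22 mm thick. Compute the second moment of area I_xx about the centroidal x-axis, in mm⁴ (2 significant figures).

Break the section into simple shapes (no overlaps), measuring from the bottom-left corner of the bounding box.
Web: 12 × 200, A = 2 400 mm², y = 100 mm, Ī = 8 000 000 mm⁴.
Top flange (beyond web): 73 × 22, A = 1 606 mm², y = 189 mm, Ī = 64 775 mm⁴.
Bottom flange (beyond web): 73 × 22, A = 1 606 mm², y = 11 mm, Ī = 64 775 mm⁴.
By symmetry the centroid is at mid-height, ȳ = 100 mm.
Transfer each piece to the centroidal x-axis using Ī + A·d² with d = y − 100:
  web: d = 0 mm → contributes +8 000 000 mm⁴
  top flange (beyond web): d = 89 mm → contributes +12 785 901 mm⁴
  bottom flange (beyond web): d = -89 mm → contributes +12 785 901 mm⁴
Total I = 33 571 803 mm⁴.

I_xx ≈ 3.4 × 10⁷ mm⁴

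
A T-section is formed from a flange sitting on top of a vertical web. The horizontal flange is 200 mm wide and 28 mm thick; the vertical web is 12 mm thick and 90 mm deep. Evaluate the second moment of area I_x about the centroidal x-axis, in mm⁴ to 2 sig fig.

I_x ≈ 4.2 × 10⁶ mm⁴

Break the section into simple shapes (no overlaps), measuring from the bottom-left corner of the bounding box.
Flange: 200 × 28, A = 5 600 mm², y = 104 mm, Ī = 365 867 mm⁴.
Web: 12 × 90, A = 1 080 mm², y = 45 mm, Ī = 729 000 mm⁴.
Centroid: ȳ = ΣA·y / ΣA = 94.46 mm.
Transfer each piece to the centroidal x-axis using Ī + A·d² with d = y − 94.46:
  flange: d = 9.539 mm → contributes +875 416 mm⁴
  web: d = -49.46 mm → contributes +3 371 110 mm⁴
Total I = 4 246 527 mm⁴.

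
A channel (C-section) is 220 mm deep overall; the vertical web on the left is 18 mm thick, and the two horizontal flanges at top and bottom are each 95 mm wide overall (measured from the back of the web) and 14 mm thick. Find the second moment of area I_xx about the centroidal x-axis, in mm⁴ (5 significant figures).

I_xx ≈ 3.8880 × 10⁷ mm⁴

Break the section into simple shapes (no overlaps), measuring from the bottom-left corner of the bounding box.
Web: 18 × 220, A = 3 960 mm², y = 110 mm, Ī = 15 972 000 mm⁴.
Top flange (beyond web): 77 × 14, A = 1 078 mm², y = 213 mm, Ī = 17607.33 mm⁴.
Bottom flange (beyond web): 77 × 14, A = 1 078 mm², y = 7 mm, Ī = 17607.33 mm⁴.
By symmetry the centroid is at mid-height, ȳ = 110 mm.
Transfer each piece to the centroidal x-axis using Ī + A·d² with d = y − 110:
  web: d = 0 mm → contributes +15 972 000 mm⁴
  top flange (beyond web): d = 103 mm → contributes +11 454 109 mm⁴
  bottom flange (beyond web): d = -103 mm → contributes +11 454 109 mm⁴
Total I = 38 880 219 mm⁴.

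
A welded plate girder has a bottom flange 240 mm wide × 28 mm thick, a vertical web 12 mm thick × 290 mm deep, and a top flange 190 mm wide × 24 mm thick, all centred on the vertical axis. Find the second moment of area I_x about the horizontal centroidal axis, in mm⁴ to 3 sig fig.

I_x ≈ 2.99 × 10⁸ mm⁴

Split into non-overlapping primitives; take the origin at the lower-left of the bounding box.
Bottom plate: 240 × 28, A = 6 720 mm², y = 14 mm, Ī = 439 040 mm⁴.
Web plate: 12 × 290, A = 3 480 mm², y = 173 mm, Ī = 24 389 000 mm⁴.
Top plate: 190 × 24, A = 4 560 mm², y = 330 mm, Ī = 218 880 mm⁴.
Centroid: ȳ = ΣA·y / ΣA = 149.11 mm.
Transfer each piece to the horizontal centroidal axis using Ī + A·d² with d = y − 149.11:
  bottom plate: d = -135.11 mm → contributes +123 117 644 mm⁴
  web plate: d = 23.886 mm → contributes +26 374 512 mm⁴
  top plate: d = 180.89 mm → contributes +149 421 212 mm⁴
Total I = 298 913 369 mm⁴.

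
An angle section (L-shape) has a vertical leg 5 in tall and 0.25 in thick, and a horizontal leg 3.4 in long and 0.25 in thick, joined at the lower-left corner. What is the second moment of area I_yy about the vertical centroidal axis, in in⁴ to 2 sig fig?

Decompose the section into non-overlapping parts with the origin at the bottom-left of its bounding rectangle.
Vertical leg: 0.25 × 5, A = 1.25 in², x = 0.125 in, Ī = 0.00651 in⁴.
Horizontal leg (remainder): 3.15 × 0.25, A = 0.7875 in², x = 1.825 in, Ī = 0.6512 in⁴.
Centroid: x̄ = ΣA·x / ΣA = 0.7821 in.
Transfer each piece to the vertical centroidal axis using Ī + A·d² with d = x − 0.7821:
  vertical leg: d = -0.6571 in → contributes +0.5462 in⁴
  horizontal leg (remainder): d = 1.043 in → contributes +1.508 in⁴
Total I = 2.054 in⁴.

I_yy ≈ 2.1 in⁴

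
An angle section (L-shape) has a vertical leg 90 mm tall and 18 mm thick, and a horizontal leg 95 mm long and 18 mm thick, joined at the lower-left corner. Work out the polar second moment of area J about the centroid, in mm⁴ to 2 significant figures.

Split into non-overlapping primitives; take the origin at the lower-left of the bounding box.
Vertical leg: 18 × 90, A = 1 620 mm², y = 45 mm, Ī = 1 093 500 mm⁴.
Horizontal leg (remainder): 77 × 18, A = 1 386 mm², y = 9 mm, Ī = 37 422 mm⁴.
Centroid: ȳ = ΣA·y / ΣA = 28.4 mm.
Transfer each piece to the centroidal x-axis using Ī + A·d² with d = y − 28.4:
  vertical leg: d = 16.6 mm → contributes +1 539 843 mm⁴
  horizontal leg (remainder): d = -19.4 mm → contributes +559 121 mm⁴
Total I = 2 098 964 mm⁴.
For the y-axis: x̄ = 30.9 mm.
Repeating about the centroidal y-axis gives I_y = 2 413 837 mm⁴.
Polar second moment: J = I_x + I_y = 4 512 801 mm⁴.

J ≈ 4.5 × 10⁶ mm⁴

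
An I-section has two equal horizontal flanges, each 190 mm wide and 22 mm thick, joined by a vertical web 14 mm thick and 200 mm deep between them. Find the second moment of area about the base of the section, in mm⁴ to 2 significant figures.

Decompose the section into non-overlapping parts with the origin at the bottom-left of its bounding rectangle.
Bottom flange: 190 × 22, A = 4 180 mm², y = 11 mm, Ī = 168 593 mm⁴.
Web: 14 × 200, A = 2 800 mm², y = 122 mm, Ī = 9 333 333 mm⁴.
Top flange: 190 × 22, A = 4 180 mm², y = 233 mm, Ī = 168 593 mm⁴.
Transfer each piece to a horizontal axis along the bottom face using Ī + A·d² with d = y − 0:
  bottom flange: d = 11 mm → contributes +674 373 mm⁴
  web: d = 122 mm → contributes +51 008 533 mm⁴
  top flange: d = 233 mm → contributes +227 096 613 mm⁴
Total I = 278 779 520 mm⁴.

I_base ≈ 2.8 × 10⁸ mm⁴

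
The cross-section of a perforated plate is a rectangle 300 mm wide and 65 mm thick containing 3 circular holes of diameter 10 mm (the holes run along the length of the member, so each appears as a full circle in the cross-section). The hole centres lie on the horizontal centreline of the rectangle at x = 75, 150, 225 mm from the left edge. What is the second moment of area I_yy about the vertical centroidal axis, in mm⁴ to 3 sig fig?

I_yy ≈ 1.45 × 10⁸ mm⁴

Decompose the section into non-overlapping parts with the origin at the bottom-left of its bounding rectangle.
Plate: 300 × 65, A = 19 500 mm², x = 150 mm, Ī = 146 250 000 mm⁴.
Hole 1 (subtracted): ⌀10, A = 78.54 mm², x = 75 mm, Ī = 490.87 mm⁴.
Hole 2 (subtracted): ⌀10, A = 78.54 mm², x = 150 mm, Ī = 490.87 mm⁴.
Hole 3 (subtracted): ⌀10, A = 78.54 mm², x = 225 mm, Ī = 490.87 mm⁴.
By symmetry the centroid is at mid-width, x̄ = 150 mm.
Transfer each piece to the vertical centroidal axis using Ī + A·d² with d = x − 150:
  plate: d = 0 mm → contributes +146 250 000 mm⁴
  hole 1: d = -75 mm → contributes −442 277 mm⁴
  hole 2: d = 0 mm → contributes −490.87 mm⁴
  hole 3: d = 75 mm → contributes −442 277 mm⁴
Total I = 145 364 954 mm⁴.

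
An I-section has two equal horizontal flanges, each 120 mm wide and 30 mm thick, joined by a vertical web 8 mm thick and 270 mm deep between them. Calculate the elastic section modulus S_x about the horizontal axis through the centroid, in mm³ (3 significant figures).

S_x ≈ 1.06 × 10⁶ mm³

Decompose the section into non-overlapping parts with the origin at the bottom-left of its bounding rectangle.
Bottom flange: 120 × 30, A = 3 600 mm², y = 15 mm, Ī = 270 000 mm⁴.
Web: 8 × 270, A = 2 160 mm², y = 165 mm, Ī = 13 122 000 mm⁴.
Top flange: 120 × 30, A = 3 600 mm², y = 315 mm, Ī = 270 000 mm⁴.
By symmetry the centroid is at mid-height, ȳ = 165 mm.
Transfer each piece to the horizontal axis through the centroid using Ī + A·d² with d = y − 165:
  bottom flange: d = -150 mm → contributes +81 270 000 mm⁴
  web: d = 0 mm → contributes +13 122 000 mm⁴
  top flange: d = 150 mm → contributes +81 270 000 mm⁴
Total I = 175 662 000 mm⁴.
Extreme fibre distance c = 165 mm; S = I/c = 1 064 618 mm³.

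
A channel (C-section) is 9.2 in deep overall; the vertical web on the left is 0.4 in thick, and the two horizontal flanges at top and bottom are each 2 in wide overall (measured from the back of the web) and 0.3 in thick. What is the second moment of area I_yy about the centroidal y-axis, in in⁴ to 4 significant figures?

I_yy ≈ 1.015 in⁴

Split into non-overlapping primitives; take the origin at the lower-left of the bounding box.
Web: 0.4 × 9.2, A = 3.68 in², x = 0.2 in, Ī = 0.0490667 in⁴.
Top flange (beyond web): 1.6 × 0.3, A = 0.48 in², x = 1.2 in, Ī = 0.1024 in⁴.
Bottom flange (beyond web): 1.6 × 0.3, A = 0.48 in², x = 1.2 in, Ī = 0.1024 in⁴.
Centroid: x̄ = ΣA·x / ΣA = 0.406897 in.
Transfer each piece to the centroidal y-axis using Ī + A·d² with d = x − 0.406897:
  web: d = -0.206897 in → contributes +0.206593 in⁴
  top flange (beyond web): d = 0.793103 in → contributes +0.404326 in⁴
  bottom flange (beyond web): d = 0.793103 in → contributes +0.404326 in⁴
Total I = 1.01525 in⁴.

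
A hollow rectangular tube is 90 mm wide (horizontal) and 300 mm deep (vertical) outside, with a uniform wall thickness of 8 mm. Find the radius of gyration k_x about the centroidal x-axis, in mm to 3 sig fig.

k_x ≈ 101 mm

Treat the section as a set of non-overlapping primitives; coordinates are from the bounding-box lower-left.
Outer rectangle: 90 × 300, A = 27 000 mm², y = 150 mm, Ī = 202 500 000 mm⁴.
Inner void (subtracted): 74 × 284, A = 21 016 mm², y = 150 mm, Ī = 141 255 541 mm⁴.
By symmetry the centroid is at mid-height, ȳ = 150 mm.
All pieces are centred on the centroidal x-axis, so I = ΣĪ (holes subtracted) = 61 244 459 mm⁴.
Radius of gyration: k = √(I/A) = √(61 244 459 / 5 984) = 101.17 mm.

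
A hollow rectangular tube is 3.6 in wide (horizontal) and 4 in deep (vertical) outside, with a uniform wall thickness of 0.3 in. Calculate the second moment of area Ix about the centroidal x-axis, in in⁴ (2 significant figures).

Ix ≈ 9.4 in⁴

Decompose the section into non-overlapping parts with the origin at the bottom-left of its bounding rectangle.
Outer rectangle: 3.6 × 4, A = 14.4 in², y = 2 in, Ī = 19.2 in⁴.
Inner void (subtracted): 3 × 3.4, A = 10.2 in², y = 2 in, Ī = 9.826 in⁴.
By symmetry the centroid is at mid-height, ȳ = 2 in.
All pieces are centred on the centroidal x-axis, so I = ΣĪ (holes subtracted) = 9.374 in⁴.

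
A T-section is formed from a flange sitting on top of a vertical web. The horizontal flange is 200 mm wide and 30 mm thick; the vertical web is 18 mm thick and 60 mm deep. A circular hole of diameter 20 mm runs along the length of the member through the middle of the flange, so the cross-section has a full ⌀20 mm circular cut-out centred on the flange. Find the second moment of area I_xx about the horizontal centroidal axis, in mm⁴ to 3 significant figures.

Split into non-overlapping primitives; take the origin at the lower-left of the bounding box.
Flange: 200 × 30, A = 6 000 mm², y = 75 mm, Ī = 450 000 mm⁴.
Web: 18 × 60, A = 1 080 mm², y = 30 mm, Ī = 324 000 mm⁴.
Hole (subtracted): ⌀20, A = 314.16 mm², y = 75 mm, Ī = 7 854 mm⁴.
Centroid: ȳ = ΣA·y / ΣA = 67.817 mm.
Transfer each piece to the horizontal centroidal axis using Ī + A·d² with d = y − 67.817:
  flange: d = 7.1831 mm → contributes +759 585 mm⁴
  web: d = -37.817 mm → contributes +1 868 524 mm⁴
  hole: d = 7.1831 mm → contributes −24 064 mm⁴
Total I = 2 604 045 mm⁴.

I_xx ≈ 2.60 × 10⁶ mm⁴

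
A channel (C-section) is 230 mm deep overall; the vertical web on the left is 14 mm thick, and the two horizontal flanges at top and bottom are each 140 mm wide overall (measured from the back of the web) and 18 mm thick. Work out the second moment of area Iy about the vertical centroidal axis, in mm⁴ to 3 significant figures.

Decompose the section into non-overlapping parts with the origin at the bottom-left of its bounding rectangle.
Web: 14 × 230, A = 3 220 mm², x = 7 mm, Ī = 52 593 mm⁴.
Top flange (beyond web): 126 × 18, A = 2 268 mm², x = 77 mm, Ī = 3 000 564 mm⁴.
Bottom flange (beyond web): 126 × 18, A = 2 268 mm², x = 77 mm, Ī = 3 000 564 mm⁴.
Centroid: x̄ = ΣA·x / ΣA = 47.939 mm.
Transfer each piece to the vertical centroidal axis using Ī + A·d² with d = x − 47.939:
  web: d = -40.939 mm → contributes +5 449 221 mm⁴
  top flange (beyond web): d = 29.061 mm → contributes +4 916 034 mm⁴
  bottom flange (beyond web): d = 29.061 mm → contributes +4 916 034 mm⁴
Total I = 15 281 288 mm⁴.

Iy ≈ 1.53 × 10⁷ mm⁴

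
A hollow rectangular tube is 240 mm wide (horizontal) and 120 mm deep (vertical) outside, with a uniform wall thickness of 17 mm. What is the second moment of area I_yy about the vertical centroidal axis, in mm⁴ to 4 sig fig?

I_yy ≈ 7.559 × 10⁷ mm⁴

Treat the section as a set of non-overlapping primitives; coordinates are from the bounding-box lower-left.
Outer rectangle: 240 × 120, A = 28 800 mm², x = 120 mm, Ī = 138 240 000 mm⁴.
Inner void (subtracted): 206 × 86, A = 17 716 mm², x = 120 mm, Ī = 62 649 681 mm⁴.
By symmetry the centroid is at mid-width, x̄ = 120 mm.
All pieces are centred on the vertical centroidal axis, so I = ΣĪ (holes subtracted) = 75 590 319 mm⁴.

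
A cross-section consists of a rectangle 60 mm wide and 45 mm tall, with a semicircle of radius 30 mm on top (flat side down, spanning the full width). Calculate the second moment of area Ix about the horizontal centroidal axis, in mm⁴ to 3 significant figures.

Ix ≈ 1.70 × 10⁶ mm⁴

Treat the section as a set of non-overlapping primitives; coordinates are from the bounding-box lower-left.
Rectangular body: 60 × 45, A = 2 700 mm², y = 22.5 mm, Ī = 455 625 mm⁴.
Semicircular cap: semicircle r = 30, A = 1413.7 mm², y = 57.732 mm, Ī = 88 903 mm⁴.
Centroid: ȳ = ΣA·y / ΣA = 34.608 mm.
Transfer each piece to the horizontal centroidal axis using Ī + A·d² with d = y − 34.608:
  rectangular body: d = -12.108 mm → contributes +851 451 mm⁴
  semicircular cap: d = 23.124 mm → contributes +844 875 mm⁴
Total I = 1 696 326 mm⁴.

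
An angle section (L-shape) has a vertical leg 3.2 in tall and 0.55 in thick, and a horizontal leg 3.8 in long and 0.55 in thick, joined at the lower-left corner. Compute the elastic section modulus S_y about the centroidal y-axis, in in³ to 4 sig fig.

S_y ≈ 1.877 in³

Decompose the section into non-overlapping parts with the origin at the bottom-left of its bounding rectangle.
Vertical leg: 0.55 × 3.2, A = 1.76 in², x = 0.275 in, Ī = 0.0443667 in⁴.
Horizontal leg (remainder): 3.25 × 0.55, A = 1.7875 in², x = 2.175 in, Ī = 1.57337 in⁴.
Centroid: x̄ = ΣA·x / ΣA = 1.23236 in.
Transfer each piece to the centroidal y-axis using Ī + A·d² with d = x − 1.23236:
  vertical leg: d = -0.957364 in → contributes +1.65749 in⁴
  horizontal leg (remainder): d = 0.942636 in → contributes +3.16168 in⁴
Total I = 4.81917 in⁴.
Extreme fibre distance c = 2.56764 in; S = I/c = 1.87689 in³.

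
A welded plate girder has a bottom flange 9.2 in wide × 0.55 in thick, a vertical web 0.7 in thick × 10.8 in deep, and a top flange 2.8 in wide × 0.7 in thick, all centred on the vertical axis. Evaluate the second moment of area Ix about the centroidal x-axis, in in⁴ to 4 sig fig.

Ix ≈ 280.6 in⁴

Decompose the section into non-overlapping parts with the origin at the bottom-left of its bounding rectangle.
Bottom plate: 9.2 × 0.55, A = 5.06 in², y = 0.275 in, Ī = 0.127554 in⁴.
Web plate: 0.7 × 10.8, A = 7.56 in², y = 5.95 in, Ī = 73.4832 in⁴.
Top plate: 2.8 × 0.7, A = 1.96 in², y = 11.7 in, Ī = 0.0800333 in⁴.
Centroid: ȳ = ΣA·y / ΣA = 4.75346 in.
Transfer each piece to the centroidal x-axis using Ī + A·d² with d = y − 4.75346:
  bottom plate: d = -4.47846 in → contributes +101.614 in⁴
  web plate: d = 1.19654 in → contributes +84.3068 in⁴
  top plate: d = 6.94654 in → contributes +94.6586 in⁴
Total I = 280.58 in⁴.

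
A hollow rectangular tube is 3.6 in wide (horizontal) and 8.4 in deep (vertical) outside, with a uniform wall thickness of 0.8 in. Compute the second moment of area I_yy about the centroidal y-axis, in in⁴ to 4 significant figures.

Treat the section as a set of non-overlapping primitives; coordinates are from the bounding-box lower-left.
Outer rectangle: 3.6 × 8.4, A = 30.24 in², x = 1.8 in, Ī = 32.6592 in⁴.
Inner void (subtracted): 2 × 6.8, A = 13.6 in², x = 1.8 in, Ī = 4.53333 in⁴.
By symmetry the centroid is at mid-width, x̄ = 1.8 in.
All pieces are centred on the centroidal y-axis, so I = ΣĪ (holes subtracted) = 28.1259 in⁴.

I_yy ≈ 28.13 in⁴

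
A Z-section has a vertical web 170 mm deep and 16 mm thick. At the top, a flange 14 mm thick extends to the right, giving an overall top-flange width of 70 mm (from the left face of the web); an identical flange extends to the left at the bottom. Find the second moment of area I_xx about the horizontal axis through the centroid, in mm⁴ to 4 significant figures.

Split into non-overlapping primitives; take the origin at the lower-left of the bounding box.
Web: 16 × 170, A = 2 720 mm², y = 85 mm, Ī = 6 550 667 mm⁴.
Top flange (beyond web): 54 × 14, A = 756 mm², y = 163 mm, Ī = 12 348 mm⁴.
Bottom flange (beyond web): 54 × 14, A = 756 mm², y = 7 mm, Ī = 12 348 mm⁴.
Centroid: ȳ = ΣA·y / ΣA = 85 mm.
Transfer each piece to the horizontal axis through the centroid using Ī + A·d² with d = y − 85:
  web: d = 0 mm → contributes +6 550 667 mm⁴
  top flange (beyond web): d = 78 mm → contributes +4 611 852 mm⁴
  bottom flange (beyond web): d = -78 mm → contributes +4 611 852 mm⁴
Total I = 15 774 371 mm⁴.

I_xx ≈ 1.577 × 10⁷ mm⁴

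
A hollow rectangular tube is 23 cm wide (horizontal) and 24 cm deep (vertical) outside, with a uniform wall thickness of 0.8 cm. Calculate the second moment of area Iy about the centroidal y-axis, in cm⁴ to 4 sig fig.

Break the section into simple shapes (no overlaps), measuring from the bottom-left corner of the bounding box.
Outer rectangle: 23 × 24, A = 552 cm², x = 11.5 cm, Ī = 24 334 cm⁴.
Inner void (subtracted): 21.4 × 22.4, A = 479.36 cm², x = 11.5 cm, Ī = 18 294 cm⁴.
By symmetry the centroid is at mid-width, x̄ = 11.5 cm.
All pieces are centred on the centroidal y-axis, so I = ΣĪ (holes subtracted) = 6040.02 cm⁴.

Iy ≈ 6040 cm⁴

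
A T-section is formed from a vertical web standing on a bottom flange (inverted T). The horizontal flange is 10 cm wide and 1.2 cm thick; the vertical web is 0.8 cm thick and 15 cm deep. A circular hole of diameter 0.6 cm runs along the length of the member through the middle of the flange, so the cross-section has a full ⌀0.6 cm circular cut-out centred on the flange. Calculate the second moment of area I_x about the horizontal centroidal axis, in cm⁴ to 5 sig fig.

I_x ≈ 615.40 cm⁴

Treat the section as a set of non-overlapping primitives; coordinates are from the bounding-box lower-left.
Flange: 10 × 1.2, A = 12 cm², y = 0.6 cm, Ī = 1.44 cm⁴.
Web: 0.8 × 15, A = 12 cm², y = 8.7 cm, Ī = 225 cm⁴.
Hole (subtracted): ⌀0.6, A = 0.2827433 cm², y = 0.6 cm, Ī = 0.006361725 cm⁴.
Centroid: ȳ = ΣA·y / ΣA = 4.698282 cm.
Transfer each piece to the horizontal centroidal axis using Ī + A·d² with d = y − 4.698282:
  flange: d = -4.098282 cm → contributes +202.991 cm⁴
  web: d = 4.001718 cm → contributes +417.165 cm⁴
  hole: d = -4.098282 cm → contributes −4.755294 cm⁴
Total I = 615.4007 cm⁴.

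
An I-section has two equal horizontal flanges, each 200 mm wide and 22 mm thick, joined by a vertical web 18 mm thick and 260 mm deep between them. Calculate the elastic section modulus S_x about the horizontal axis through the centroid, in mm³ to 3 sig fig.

S_x ≈ 1.33 × 10⁶ mm³

Break the section into simple shapes (no overlaps), measuring from the bottom-left corner of the bounding box.
Bottom flange: 200 × 22, A = 4 400 mm², y = 11 mm, Ī = 177 467 mm⁴.
Web: 18 × 260, A = 4 680 mm², y = 152 mm, Ī = 26 364 000 mm⁴.
Top flange: 200 × 22, A = 4 400 mm², y = 293 mm, Ī = 177 467 mm⁴.
By symmetry the centroid is at mid-height, ȳ = 152 mm.
Transfer each piece to the horizontal axis through the centroid using Ī + A·d² with d = y − 152:
  bottom flange: d = -141 mm → contributes +87 653 867 mm⁴
  web: d = 0 mm → contributes +26 364 000 mm⁴
  top flange: d = 141 mm → contributes +87 653 867 mm⁴
Total I = 201 671 733 mm⁴.
Extreme fibre distance c = 152 mm; S = I/c = 1 326 788 mm³.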